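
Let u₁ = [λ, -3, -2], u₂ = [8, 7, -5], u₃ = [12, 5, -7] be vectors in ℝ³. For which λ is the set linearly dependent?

The vectors are dependent exactly when the determinant of the matrix with rows u₁, u₂, u₃ vanishes.
The determinant works out to 100 - 24*λ.
Setting this to zero gives λ = 25/6.

λ = 25/6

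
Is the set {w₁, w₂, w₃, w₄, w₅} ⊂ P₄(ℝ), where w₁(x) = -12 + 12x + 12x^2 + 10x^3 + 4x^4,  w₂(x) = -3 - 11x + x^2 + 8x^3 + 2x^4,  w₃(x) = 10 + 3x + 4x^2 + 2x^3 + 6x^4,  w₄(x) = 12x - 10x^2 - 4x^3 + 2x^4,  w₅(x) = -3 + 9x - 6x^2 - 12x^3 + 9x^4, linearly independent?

Take coordinates with respect to the standard basis {1, x, …, x^4}.
Place the vectors as rows of a 5×5 matrix and reduce to echelon form.
The reduction yields 5 nonzero rows, so the rank is 5.
Since rank = 5 (the number of vectors), the set is linearly independent.

linearly independent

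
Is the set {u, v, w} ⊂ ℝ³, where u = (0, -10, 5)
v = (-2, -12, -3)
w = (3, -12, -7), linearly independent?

linearly independent

Row-reduce the matrix whose columns are u, v, w.
The reduction yields 3 nonzero rows, so the rank is 3.
Since rank = 3 (the number of vectors), the set is linearly independent.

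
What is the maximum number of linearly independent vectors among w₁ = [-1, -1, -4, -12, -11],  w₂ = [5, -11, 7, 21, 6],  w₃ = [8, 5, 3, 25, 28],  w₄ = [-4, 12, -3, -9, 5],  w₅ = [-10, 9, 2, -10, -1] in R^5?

Form the matrix with w₁, w₂, w₃, w₄, w₅ as columns and reduce.
There are 3 pivot columns, so rank = 3.

3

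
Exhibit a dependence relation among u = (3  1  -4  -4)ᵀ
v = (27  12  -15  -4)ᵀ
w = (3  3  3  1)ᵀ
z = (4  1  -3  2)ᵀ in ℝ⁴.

3u - v + 2w + 3z = 0

Solve the homogeneous system with u, v, w, z as columns by row-reducing the coefficient matrix.
A generator of the null space is (3, -1, 2, 3).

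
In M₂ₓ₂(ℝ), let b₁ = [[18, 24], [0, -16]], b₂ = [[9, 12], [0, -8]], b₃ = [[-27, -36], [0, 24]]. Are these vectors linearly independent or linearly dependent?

Take coordinates with respect to the standard basis {E₁₁, E₁₂, E₂₁, E₂₂}.
Row-reduce the matrix whose columns are b₁, b₂, b₃.
The reduction yields 1 nonzero row, so the rank is 1.
Since rank 1 < 3, the set is linearly dependent.
Indeed b₁ - 2b₂ = 0.

linearly dependent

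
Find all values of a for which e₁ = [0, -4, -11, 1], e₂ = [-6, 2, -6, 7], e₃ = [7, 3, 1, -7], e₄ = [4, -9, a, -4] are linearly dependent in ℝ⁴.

a = -27/4

The vectors are dependent exactly when the determinant of the matrix with rows e₁, e₂, e₃, e₄ vanishes.
Expanding, det = 60*a + 405.
Setting this to zero gives a = -27/4.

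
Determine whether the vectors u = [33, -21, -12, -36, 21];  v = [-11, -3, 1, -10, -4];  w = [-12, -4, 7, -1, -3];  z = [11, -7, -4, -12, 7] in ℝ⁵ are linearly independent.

One vector is a scalar multiple of another, so the set is dependent.

linearly dependent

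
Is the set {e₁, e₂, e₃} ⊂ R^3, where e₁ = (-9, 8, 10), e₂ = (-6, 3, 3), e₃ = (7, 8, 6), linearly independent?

The matrix [e₁|e₂|e₃] has determinant -180.
A nonzero determinant means the columns are linearly independent.

linearly independent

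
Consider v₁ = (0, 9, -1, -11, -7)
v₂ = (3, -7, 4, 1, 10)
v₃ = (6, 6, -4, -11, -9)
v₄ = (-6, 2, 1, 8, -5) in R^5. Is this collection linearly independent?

Row-reduce the matrix whose columns are v₁, v₂, v₃, v₄.
The reduction yields 4 nonzero rows, so the rank is 4.
Since rank = 4 (the number of vectors), the set is linearly independent.

linearly independent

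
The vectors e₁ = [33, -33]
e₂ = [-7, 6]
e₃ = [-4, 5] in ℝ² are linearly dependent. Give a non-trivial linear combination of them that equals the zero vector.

Solve the homogeneous system with e₁, e₂, e₃ as columns by row-reducing the coefficient matrix.
The free variable yields coefficients (1, 3, 3) (any nonzero multiple also works).

e₁ + 3e₂ + 3e₃ = 0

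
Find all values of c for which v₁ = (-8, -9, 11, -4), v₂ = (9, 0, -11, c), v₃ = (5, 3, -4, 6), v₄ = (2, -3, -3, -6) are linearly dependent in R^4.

c = -14/3

The set is linearly dependent precisely when det[v₁; v₂; v₃; v₄] = 0.
The determinant works out to -126*c - 588.
Solving -126*c - 588 = 0 yields c = -14/3.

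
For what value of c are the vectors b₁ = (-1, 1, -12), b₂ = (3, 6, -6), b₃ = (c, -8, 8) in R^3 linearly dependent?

c = -4

Place the vectors as rows of a 3×3 matrix; dependence ⇔ determinant zero.
Cofactor expansion gives det = 66*c + 264.
This vanishes exactly when c = -4.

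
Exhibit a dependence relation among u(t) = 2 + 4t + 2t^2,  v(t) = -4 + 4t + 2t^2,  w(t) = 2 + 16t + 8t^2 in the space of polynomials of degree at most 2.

3u + v - w = 0

Pass to coordinate vectors relative to the basis {1, t, t^2}.
Row-reduce the matrix with u, v, w as columns; the null space gives the coefficients.
The free variable yields coefficients (3, 1, -1) (any nonzero multiple also works).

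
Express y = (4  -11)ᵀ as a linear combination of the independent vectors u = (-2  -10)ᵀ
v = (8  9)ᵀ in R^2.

Since u, v are independent, the coefficients expressing y are uniquely determined by a linear system.
The system has the unique solution (α₁, α₂) = (2, 1).

y = 2u + v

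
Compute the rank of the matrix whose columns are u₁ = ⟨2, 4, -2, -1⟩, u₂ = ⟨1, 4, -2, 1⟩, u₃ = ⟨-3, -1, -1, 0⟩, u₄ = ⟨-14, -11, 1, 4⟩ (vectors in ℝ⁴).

Row-reduce the 4×4 matrix with these as rows.
There are 3 pivot columns, so rank = 3.

rank 3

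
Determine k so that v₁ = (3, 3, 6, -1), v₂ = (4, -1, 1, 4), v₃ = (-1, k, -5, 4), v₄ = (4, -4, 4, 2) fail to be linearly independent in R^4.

k = -28

Place the vectors as rows of a 4×4 matrix; dependence ⇔ determinant zero.
Cofactor expansion gives det = 6*k + 168.
Solving 6*k + 168 = 0 yields k = -28.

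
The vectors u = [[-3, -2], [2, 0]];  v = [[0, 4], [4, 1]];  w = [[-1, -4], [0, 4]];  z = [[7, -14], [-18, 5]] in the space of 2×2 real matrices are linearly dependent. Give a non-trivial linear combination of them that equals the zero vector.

3u + 3v - 2w + z = 0

Write each element as a vector in ℝ⁴ using {E₁₁, E₁₂, E₂₁, E₂₂}.
Write the vectors as columns of a matrix and find a nonzero vector in its null space.
One solution (up to scaling) is (3, 3, -2, 1).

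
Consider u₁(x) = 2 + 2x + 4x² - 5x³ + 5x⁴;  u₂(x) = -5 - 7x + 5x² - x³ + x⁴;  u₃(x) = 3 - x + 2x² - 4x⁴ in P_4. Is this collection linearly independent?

linearly independent

Take coordinates with respect to the standard basis {1, x, …, x⁴}.
Place the vectors as rows of a 3×5 matrix and reduce to echelon form.
The reduction yields 3 nonzero rows, so the rank is 3.
Since rank = 3 (the number of vectors), the set is linearly independent.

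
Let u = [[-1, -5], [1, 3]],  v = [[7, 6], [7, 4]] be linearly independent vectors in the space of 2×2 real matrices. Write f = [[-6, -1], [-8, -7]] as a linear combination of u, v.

f = -u - v

Work in coordinates with respect to the standard basis {E₁₁, E₁₂, E₂₁, E₂₂}.
Since u, v are independent, the coefficients expressing f are uniquely determined by a linear system.
The system has the unique solution (α₁, α₂) = (-1, -1).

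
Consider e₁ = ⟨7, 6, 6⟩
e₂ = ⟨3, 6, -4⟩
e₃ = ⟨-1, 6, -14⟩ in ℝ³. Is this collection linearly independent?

linearly dependent

Form the 3×3 matrix with these as columns; its determinant is 0.
A zero determinant means the columns are linearly dependent.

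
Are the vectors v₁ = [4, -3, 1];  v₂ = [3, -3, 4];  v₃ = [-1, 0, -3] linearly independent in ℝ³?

Form the 3×3 matrix with these as columns; its determinant is 18.
A nonzero determinant means the columns are linearly independent.

linearly independent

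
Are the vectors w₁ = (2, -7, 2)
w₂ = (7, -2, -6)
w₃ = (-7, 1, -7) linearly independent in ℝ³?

Place the vectors as rows of a 3×3 matrix and reduce to echelon form.
The reduction yields 3 nonzero rows, so the rank is 3.
Since rank = 3 (the number of vectors), the set is linearly independent.

linearly independent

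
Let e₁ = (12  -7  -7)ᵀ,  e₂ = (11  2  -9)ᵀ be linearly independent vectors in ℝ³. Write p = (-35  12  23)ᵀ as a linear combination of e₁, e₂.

p = -2e₁ - e₂

Write p = a₁e₁ + a₂e₂ and equate components.
Row-reducing the augmented matrix gives the unique coefficients (a₁, a₂) = (-2, -1).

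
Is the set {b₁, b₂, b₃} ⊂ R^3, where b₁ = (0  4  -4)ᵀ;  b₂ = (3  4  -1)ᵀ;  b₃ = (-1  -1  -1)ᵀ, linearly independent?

The matrix [b₁|b₂|b₃] has determinant 12.
A nonzero determinant means the columns are linearly independent.

linearly independent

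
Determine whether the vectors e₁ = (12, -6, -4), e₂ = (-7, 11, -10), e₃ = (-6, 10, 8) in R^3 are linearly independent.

Form the 3×3 matrix with these as columns; its determinant is 1576.
A nonzero determinant means the columns are linearly independent.

linearly independent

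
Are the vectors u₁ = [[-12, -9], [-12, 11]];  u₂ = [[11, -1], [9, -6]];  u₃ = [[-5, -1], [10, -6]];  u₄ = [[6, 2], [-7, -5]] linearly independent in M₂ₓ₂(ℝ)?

Take coordinates with respect to the standard basis {E₁₁, E₁₂, E₂₁, E₂₂}.
Place the vectors as rows of a 4×4 matrix and reduce to echelon form.
The reduction yields 4 nonzero rows, so the rank is 4.
Since rank = 4 (the number of vectors), the set is linearly independent.

linearly independent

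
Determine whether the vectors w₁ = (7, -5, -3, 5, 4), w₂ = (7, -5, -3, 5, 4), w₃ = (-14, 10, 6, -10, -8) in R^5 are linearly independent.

Two of the vectors are equal, giving an immediate dependence.

linearly dependent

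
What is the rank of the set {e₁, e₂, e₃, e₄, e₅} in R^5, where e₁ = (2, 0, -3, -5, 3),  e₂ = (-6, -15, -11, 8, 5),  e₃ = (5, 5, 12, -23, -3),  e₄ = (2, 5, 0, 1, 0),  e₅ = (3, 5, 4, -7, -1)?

Put the 5×5 matrix [e₁|e₂|e₃|e₄|e₅] into echelon form.
The echelon form has 3 nonzero rows, so the rank is 3.

3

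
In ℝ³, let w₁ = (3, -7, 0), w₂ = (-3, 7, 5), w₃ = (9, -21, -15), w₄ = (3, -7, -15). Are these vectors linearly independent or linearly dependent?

There are 4 vectors in a 3-dimensional space, so they cannot be linearly independent.

linearly dependent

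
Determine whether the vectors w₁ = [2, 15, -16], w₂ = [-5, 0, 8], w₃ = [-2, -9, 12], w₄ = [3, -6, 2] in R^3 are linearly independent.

There are 4 vectors in a 3-dimensional space, so they cannot be linearly independent.

linearly dependent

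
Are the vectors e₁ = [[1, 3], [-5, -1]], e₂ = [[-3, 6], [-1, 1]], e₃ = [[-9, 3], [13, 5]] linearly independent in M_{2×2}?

Write each element as a coordinate vector in ℝ⁴ using {E₁₁, E₁₂, E₂₁, E₂₂}.
Place the vectors as rows of a 3×4 matrix and reduce to echelon form.
The reduction yields 2 nonzero rows, so the rank is 2.
Since rank 2 < 3, the set is linearly dependent.
Indeed 3e₁ - 2e₂ + e₃ = 0.

linearly dependent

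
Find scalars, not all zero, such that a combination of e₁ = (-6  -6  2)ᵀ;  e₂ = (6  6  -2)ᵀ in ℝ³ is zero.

Write the vectors as columns of a matrix and find a nonzero vector in its null space.
The free variable yields coefficients (1, 1) (any nonzero multiple also works).

e₁ + e₂ = 0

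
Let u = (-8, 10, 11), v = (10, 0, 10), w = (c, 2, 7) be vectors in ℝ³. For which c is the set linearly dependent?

The vectors are dependent exactly when the determinant of the matrix with rows u, v, w vanishes.
The determinant works out to 100*c - 320.
Setting this to zero gives c = 16/5.

c = 16/5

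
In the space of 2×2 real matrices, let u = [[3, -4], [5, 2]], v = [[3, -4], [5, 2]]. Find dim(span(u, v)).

Represent each element by its coordinate vector in ℝ⁴.
Row-reduce the 2×4 matrix with these as rows.
The echelon form has 1 nonzero row, so the rank is 1.

dim = 1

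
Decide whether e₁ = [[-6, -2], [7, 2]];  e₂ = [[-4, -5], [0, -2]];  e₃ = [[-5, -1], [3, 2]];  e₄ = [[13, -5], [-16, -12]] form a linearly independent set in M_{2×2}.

Take coordinates with respect to the standard basis {E₁₁, E₁₂, E₂₁, E₂₂}.
The matrix [e₁|e₂|e₃|e₄] has determinant 0.
A zero determinant means the columns are linearly dependent.

linearly dependent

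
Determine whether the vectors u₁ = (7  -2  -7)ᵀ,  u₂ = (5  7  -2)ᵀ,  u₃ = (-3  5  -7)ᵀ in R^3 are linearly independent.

linearly independent

Place the vectors as rows of a 3×3 matrix and reduce to echelon form.
The reduction yields 3 nonzero rows, so the rank is 3.
Since rank = 3 (the number of vectors), the set is linearly independent.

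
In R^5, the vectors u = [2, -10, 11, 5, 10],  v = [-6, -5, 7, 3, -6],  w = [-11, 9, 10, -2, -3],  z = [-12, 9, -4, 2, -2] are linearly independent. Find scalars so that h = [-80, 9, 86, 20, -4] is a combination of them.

h = 3u + 3v + 4w + 2z

Since u, v, w, z are independent, the coefficients expressing h are uniquely determined by a linear system.
Row-reducing the augmented matrix gives the unique coefficients (c₁, …, c₄) = (3, 3, 4, 2).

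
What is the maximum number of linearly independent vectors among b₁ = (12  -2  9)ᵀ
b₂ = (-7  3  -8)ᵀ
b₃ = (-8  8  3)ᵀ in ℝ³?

Form the matrix with b₁, b₂, b₃ as columns and reduce.
The echelon form has 3 nonzero rows, so the rank is 3.

3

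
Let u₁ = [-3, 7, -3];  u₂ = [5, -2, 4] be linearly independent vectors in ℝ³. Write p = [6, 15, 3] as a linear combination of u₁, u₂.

p = 3u₁ + 3u₂

Write p = c₁u₁ + c₂u₂ and equate components.
Row-reducing the augmented matrix gives the unique coefficients (c₁, c₂) = (3, 3).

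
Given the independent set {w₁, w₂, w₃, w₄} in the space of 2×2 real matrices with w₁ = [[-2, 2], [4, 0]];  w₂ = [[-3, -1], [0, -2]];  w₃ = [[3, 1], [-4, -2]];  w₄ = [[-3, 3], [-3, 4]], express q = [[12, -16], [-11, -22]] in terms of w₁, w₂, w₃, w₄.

Take coordinate vectors relative to {E₁₁, E₁₂, E₂₁, E₂₂}.
Since w₁, w₂, w₃, w₄ are independent, the coefficients expressing q are uniquely determined by a linear system.
The system has the unique solution (c₁, …, c₄) = (-3, 3, 2, -3).

q = -3w₁ + 3w₂ + 2w₃ - 3w₄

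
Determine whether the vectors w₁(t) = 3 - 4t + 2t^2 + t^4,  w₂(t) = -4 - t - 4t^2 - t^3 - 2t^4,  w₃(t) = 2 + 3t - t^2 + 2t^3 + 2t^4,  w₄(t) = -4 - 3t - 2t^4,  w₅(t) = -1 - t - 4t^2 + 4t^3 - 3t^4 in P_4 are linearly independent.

Take coordinates with respect to the standard basis {1, t, …, t^4}.
Form the 5×5 matrix with these as columns; its determinant is -810.
A nonzero determinant means the columns are linearly independent.

linearly independent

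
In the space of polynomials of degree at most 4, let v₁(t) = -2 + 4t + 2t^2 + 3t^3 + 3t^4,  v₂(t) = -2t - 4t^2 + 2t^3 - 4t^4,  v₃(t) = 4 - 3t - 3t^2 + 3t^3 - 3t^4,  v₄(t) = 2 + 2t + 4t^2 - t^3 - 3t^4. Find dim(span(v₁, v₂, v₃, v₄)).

Use coordinates relative to {1, t, …, t^4}.
Row-reduce the 4×5 matrix with these as rows.
The echelon form has 4 nonzero rows, so the rank is 4.

dim = 4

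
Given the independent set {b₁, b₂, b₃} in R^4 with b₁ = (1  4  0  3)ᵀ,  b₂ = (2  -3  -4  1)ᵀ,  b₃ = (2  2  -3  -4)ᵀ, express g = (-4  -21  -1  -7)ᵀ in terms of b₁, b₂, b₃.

Since b₁, b₂, b₃ are independent, the coefficients expressing g are uniquely determined by a linear system.
Back-substitution yields (α₁, α₂, α₃) = (-4, 1, -1).

g = -4b₁ + b₂ - b₃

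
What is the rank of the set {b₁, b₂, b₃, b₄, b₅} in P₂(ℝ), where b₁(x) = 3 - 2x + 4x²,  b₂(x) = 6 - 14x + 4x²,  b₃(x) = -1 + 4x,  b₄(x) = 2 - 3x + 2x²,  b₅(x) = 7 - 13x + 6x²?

Use coordinates relative to {1, x, x²}.
Apply Gaussian elimination to the matrix whose rows are b₁, b₂, b₃, b₄, b₅.
The echelon form has 2 nonzero rows, so the rank is 2.
(With 5 elements in a 3-dimensional space the rank is at most 3.)

2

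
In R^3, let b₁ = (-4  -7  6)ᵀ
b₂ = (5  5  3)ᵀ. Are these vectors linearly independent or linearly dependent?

Row-reduce the matrix whose columns are b₁, b₂.
The reduction yields 2 nonzero rows, so the rank is 2.
Since rank = 2 (the number of vectors), the set is linearly independent.

linearly independent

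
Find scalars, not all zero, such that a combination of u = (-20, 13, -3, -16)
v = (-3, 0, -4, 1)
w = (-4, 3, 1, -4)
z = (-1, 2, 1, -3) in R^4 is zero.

Solve the homogeneous system with u, v, w, z as columns by row-reducing the coefficient matrix.
A generator of the null space is (1, -2, -3, -2).

u - 2v - 3w - 2z = 0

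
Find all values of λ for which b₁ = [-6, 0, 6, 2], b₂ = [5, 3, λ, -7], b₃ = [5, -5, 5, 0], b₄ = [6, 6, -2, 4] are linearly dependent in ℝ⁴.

Dependence holds iff the 4×4 matrix [b₁ b₂ b₃ b₄] is singular.
The determinant works out to -240*λ - 4720.
Solving -240*λ - 4720 = 0 yields λ = -59/3.

λ = -59/3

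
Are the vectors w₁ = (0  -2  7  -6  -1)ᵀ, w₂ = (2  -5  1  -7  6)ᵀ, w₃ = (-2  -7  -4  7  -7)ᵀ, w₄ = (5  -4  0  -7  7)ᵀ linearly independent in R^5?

linearly independent

Place the vectors as rows of a 4×5 matrix and reduce to echelon form.
The reduction yields 4 nonzero rows, so the rank is 4.
Since rank = 4 (the number of vectors), the set is linearly independent.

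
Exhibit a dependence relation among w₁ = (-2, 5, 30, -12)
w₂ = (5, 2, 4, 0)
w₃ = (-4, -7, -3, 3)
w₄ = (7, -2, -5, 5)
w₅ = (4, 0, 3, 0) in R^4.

Solve the homogeneous system with w₁, w₂, w₃, w₄, w₅ as columns by row-reducing the coefficient matrix.
The free variable yields coefficients (1, -3, -1, 3, -2) (any nonzero multiple also works).

w₁ - 3w₂ - w₃ + 3w₄ - 2w₅ = 0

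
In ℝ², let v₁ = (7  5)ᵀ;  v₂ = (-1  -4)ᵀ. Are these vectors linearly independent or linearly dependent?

linearly independent

Form the 2×2 matrix with these as columns; its determinant is -23.
A nonzero determinant means the columns are linearly independent.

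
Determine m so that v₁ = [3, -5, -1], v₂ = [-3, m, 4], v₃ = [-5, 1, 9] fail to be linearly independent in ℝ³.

The vectors are dependent exactly when the determinant of the matrix with rows v₁, v₂, v₃ vanishes.
Cofactor expansion gives det = 22*m - 44.
This vanishes exactly when m = 2.

m = 2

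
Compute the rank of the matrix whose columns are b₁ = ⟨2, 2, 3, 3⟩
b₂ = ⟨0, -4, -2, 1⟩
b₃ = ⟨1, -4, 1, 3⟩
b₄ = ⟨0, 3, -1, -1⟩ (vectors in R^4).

4

Form the matrix with b₁, b₂, b₃, b₄ as columns and reduce.
The echelon form has 4 nonzero rows, so the rank is 4.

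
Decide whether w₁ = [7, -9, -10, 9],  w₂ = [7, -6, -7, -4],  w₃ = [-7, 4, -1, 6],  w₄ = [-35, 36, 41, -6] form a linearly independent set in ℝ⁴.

The matrix [w₁|w₂|w₃|w₄] has determinant 0.
A zero determinant means the columns are linearly dependent.

linearly dependent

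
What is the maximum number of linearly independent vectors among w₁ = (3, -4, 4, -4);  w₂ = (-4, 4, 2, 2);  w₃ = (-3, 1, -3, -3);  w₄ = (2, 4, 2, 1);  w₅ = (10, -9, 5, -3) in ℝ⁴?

Apply Gaussian elimination to the matrix whose rows are w₁, w₂, w₃, w₄, w₅.
Exactly 4 pivots survive; hence the rank is 4.
(With 5 elements in a 4-dimensional space the rank is at most 4.)

4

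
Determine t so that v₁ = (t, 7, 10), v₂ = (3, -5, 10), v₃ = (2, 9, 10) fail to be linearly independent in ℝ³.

t = 15/7

Dependence holds iff the 3×3 matrix [v₁ v₂ v₃] is singular.
Cofactor expansion gives det = 300 - 140*t.
Solving 300 - 140*t = 0 yields t = 15/7.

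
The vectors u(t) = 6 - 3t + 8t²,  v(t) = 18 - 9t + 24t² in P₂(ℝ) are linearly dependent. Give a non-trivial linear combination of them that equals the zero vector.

3u - v = 0

Write each element as a vector in ℝ³ using {1, t, t²}.
Solve the homogeneous system with u, v as columns by row-reducing the coefficient matrix.
The free variable yields coefficients (3, -1) (any nonzero multiple also works).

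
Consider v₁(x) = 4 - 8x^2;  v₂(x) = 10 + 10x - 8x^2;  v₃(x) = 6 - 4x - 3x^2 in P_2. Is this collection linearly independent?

linearly independent

Write each element as a coordinate vector in ℝ³ using {1, x, x^2}.
Place the vectors as rows of a 3×3 matrix and reduce to echelon form.
The reduction yields 3 nonzero rows, so the rank is 3.
Since rank = 3 (the number of vectors), the set is linearly independent.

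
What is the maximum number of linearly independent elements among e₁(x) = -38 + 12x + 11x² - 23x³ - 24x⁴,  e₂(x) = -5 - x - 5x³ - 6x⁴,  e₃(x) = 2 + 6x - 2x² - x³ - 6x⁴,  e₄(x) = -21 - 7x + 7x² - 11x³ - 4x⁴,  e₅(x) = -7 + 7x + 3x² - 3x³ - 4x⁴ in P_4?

3

Pass to coordinate vectors with respect to the basis {1, x, …, x⁴}.
Put the 5×5 matrix [e₁|e₂|e₃|e₄|e₅] into echelon form.
Reduction leaves 3 leading entries, giving rank 3.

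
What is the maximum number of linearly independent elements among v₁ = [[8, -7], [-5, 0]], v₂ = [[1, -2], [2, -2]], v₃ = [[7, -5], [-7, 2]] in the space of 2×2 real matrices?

2

Use coordinates relative to {E₁₁, E₁₂, E₂₁, E₂₂}.
Row-reduce the 3×4 matrix with these as rows.
There are 2 pivot columns, so rank = 2.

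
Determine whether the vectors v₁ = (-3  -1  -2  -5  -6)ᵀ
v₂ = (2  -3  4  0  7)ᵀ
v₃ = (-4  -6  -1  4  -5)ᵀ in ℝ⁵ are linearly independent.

Place the vectors as rows of a 3×5 matrix and reduce to echelon form.
The reduction yields 3 nonzero rows, so the rank is 3.
Since rank = 3 (the number of vectors), the set is linearly independent.

linearly independent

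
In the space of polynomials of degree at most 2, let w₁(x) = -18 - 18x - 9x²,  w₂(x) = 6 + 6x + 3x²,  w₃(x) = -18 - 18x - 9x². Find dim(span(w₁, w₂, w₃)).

dim = 1

Represent each element by its coordinate vector in ℝ³.
Row-reduce the 3×3 matrix with these as rows.
Reduction leaves 1 leading entry, giving rank 1.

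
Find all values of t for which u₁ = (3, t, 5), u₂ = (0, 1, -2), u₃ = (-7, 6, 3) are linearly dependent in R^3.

Dependence holds iff the 3×3 matrix [u₁ u₂ u₃] is singular.
Expanding, det = 14*t + 80.
Solving 14*t + 80 = 0 yields t = -40/7.

t = -40/7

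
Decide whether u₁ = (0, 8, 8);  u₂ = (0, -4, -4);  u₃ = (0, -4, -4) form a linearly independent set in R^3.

linearly dependent

The matrix [u₁|u₂|u₃] has determinant 0.
A zero determinant means the columns are linearly dependent.
Indeed u₁ + 2u₂ = 0.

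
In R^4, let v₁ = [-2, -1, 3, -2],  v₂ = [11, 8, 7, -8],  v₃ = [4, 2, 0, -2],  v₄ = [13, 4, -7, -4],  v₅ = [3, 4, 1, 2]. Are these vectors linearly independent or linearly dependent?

There are 5 vectors in a 4-dimensional space, so they cannot be linearly independent.

linearly dependent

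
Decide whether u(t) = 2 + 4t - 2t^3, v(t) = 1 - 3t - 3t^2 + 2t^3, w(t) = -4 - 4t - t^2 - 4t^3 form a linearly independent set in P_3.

linearly independent

Write each element as a coordinate vector in ℝ⁴ using {1, t, …, t^3}.
Place the vectors as rows of a 3×4 matrix and reduce to echelon form.
The reduction yields 3 nonzero rows, so the rank is 3.
Since rank = 3 (the number of vectors), the set is linearly independent.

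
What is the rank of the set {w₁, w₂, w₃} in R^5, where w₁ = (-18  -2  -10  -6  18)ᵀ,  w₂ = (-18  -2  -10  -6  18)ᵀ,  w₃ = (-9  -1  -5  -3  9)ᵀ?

Form the matrix with w₁, w₂, w₃ as columns and reduce.
The echelon form has 1 nonzero row, so the rank is 1.

1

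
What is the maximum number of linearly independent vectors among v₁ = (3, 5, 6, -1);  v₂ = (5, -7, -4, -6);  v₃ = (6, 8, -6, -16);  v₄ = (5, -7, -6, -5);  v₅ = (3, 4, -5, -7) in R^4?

Put the 4×5 matrix [v₁|v₂|v₃|v₄|v₅] into echelon form.
Reduction leaves 4 leading entries, giving rank 4.
(With 5 elements in a 4-dimensional space the rank is at most 4.)

4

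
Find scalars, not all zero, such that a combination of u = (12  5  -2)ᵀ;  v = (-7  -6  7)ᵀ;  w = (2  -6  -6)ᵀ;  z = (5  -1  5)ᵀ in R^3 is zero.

u + v - z = 0

Write the vectors as columns of a matrix and find a nonzero vector in its null space.
A generator of the null space is (1, 1, 0, -1).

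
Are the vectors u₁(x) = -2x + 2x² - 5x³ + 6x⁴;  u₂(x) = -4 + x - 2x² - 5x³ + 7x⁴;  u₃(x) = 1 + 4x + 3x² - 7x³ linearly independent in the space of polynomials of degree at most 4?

Write each element as a coordinate vector in ℝ⁵ using {1, x, …, x⁴}.
Row-reduce the matrix whose columns are u₁, u₂, u₃.
The reduction yields 3 nonzero rows, so the rank is 3.
Since rank = 3 (the number of vectors), the set is linearly independent.

linearly independent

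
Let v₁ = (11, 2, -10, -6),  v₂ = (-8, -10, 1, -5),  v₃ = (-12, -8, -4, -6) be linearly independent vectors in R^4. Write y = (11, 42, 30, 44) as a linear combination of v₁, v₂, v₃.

Set up the augmented matrix [v₁ | v₂ | v₃ | y] and row-reduce.
Back-substitution yields (a₁, a₂, a₃) = (-3, -4, -1).

y = -3v₁ - 4v₂ - v₃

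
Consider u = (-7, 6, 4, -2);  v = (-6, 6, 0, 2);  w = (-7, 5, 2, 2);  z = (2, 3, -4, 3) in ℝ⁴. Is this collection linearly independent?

Row-reduce the matrix whose columns are u, v, w, z.
The reduction yields 4 nonzero rows, so the rank is 4.
Since rank = 4 (the number of vectors), the set is linearly independent.

linearly independent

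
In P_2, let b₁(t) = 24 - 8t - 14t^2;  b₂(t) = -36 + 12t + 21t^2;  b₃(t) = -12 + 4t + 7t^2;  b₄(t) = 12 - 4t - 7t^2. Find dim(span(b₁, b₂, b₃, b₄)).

Pass to coordinate vectors with respect to the basis {1, t, t^2}.
Row-reduce the 4×3 matrix with these as rows.
There is 1 pivot column, so rank = 1.
(With 4 elements in a 3-dimensional space the rank is at most 3.)

1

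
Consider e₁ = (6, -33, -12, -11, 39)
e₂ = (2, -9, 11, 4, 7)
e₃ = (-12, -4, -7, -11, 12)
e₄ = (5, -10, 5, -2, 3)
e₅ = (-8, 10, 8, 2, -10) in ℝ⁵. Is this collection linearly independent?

linearly dependent

The matrix [e₁|e₂|e₃|e₄|e₅] has determinant 0.
A zero determinant means the columns are linearly dependent.
Indeed e₁ - e₂ - e₃ + 2e₅ = 0.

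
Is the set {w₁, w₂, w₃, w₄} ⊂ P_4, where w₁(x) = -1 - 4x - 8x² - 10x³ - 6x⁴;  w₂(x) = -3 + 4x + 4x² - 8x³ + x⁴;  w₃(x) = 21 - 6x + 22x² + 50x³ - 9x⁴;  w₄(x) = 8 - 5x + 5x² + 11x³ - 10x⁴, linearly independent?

linearly dependent

Take coordinates with respect to the standard basis {1, x, …, x⁴}.
Row-reduce the matrix whose columns are w₁, w₂, w₃, w₄.
The reduction yields 3 nonzero rows, so the rank is 3.
Since rank 3 < 4, the set is linearly dependent.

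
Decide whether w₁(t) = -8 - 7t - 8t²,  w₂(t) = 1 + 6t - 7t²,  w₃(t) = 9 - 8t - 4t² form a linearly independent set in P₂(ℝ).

linearly independent

Write each element as a coordinate vector in ℝ³ using {1, t, t²}.
Form the 3×3 matrix with these as columns; its determinant is 1549.
A nonzero determinant means the columns are linearly independent.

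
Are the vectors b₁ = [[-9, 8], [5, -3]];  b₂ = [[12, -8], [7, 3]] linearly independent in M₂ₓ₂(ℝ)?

Write each element as a coordinate vector in ℝ⁴ using {E₁₁, E₁₂, E₂₁, E₂₂}.
Place the vectors as rows of a 2×4 matrix and reduce to echelon form.
The reduction yields 2 nonzero rows, so the rank is 2.
Since rank = 2 (the number of vectors), the set is linearly independent.

linearly independent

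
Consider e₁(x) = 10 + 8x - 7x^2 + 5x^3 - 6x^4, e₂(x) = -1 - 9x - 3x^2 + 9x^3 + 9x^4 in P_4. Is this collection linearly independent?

Write each element as a coordinate vector in ℝ⁵ using {1, x, …, x^4}.
Row-reduce the matrix whose columns are e₁, e₂.
The reduction yields 2 nonzero rows, so the rank is 2.
Since rank = 2 (the number of vectors), the set is linearly independent.

linearly independent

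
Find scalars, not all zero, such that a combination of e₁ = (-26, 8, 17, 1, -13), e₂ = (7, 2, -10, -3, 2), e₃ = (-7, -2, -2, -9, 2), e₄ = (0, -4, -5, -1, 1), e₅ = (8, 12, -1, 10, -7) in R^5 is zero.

Write the vectors as columns of a matrix and find a nonzero vector in its null space.
One solution (up to scaling) is (1, 3, -3, -1, -2).

e₁ + 3e₂ - 3e₃ - e₄ - 2e₅ = 0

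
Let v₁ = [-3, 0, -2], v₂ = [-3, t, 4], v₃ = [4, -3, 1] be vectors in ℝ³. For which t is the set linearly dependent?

Dependence holds iff the 3×3 matrix [v₁ v₂ v₃] is singular.
The determinant works out to 5*t - 54.
Setting this to zero gives t = 54/5.

t = 54/5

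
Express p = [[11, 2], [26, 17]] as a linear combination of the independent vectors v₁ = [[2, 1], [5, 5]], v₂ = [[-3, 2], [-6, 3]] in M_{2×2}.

p = 4v₁ - v₂

Work in coordinates with respect to the standard basis {E₁₁, E₁₂, E₂₁, E₂₂}.
Solve the system with v₁, v₂ as columns and p as the right-hand side.
Back-substitution yields (a₁, a₂) = (4, -1).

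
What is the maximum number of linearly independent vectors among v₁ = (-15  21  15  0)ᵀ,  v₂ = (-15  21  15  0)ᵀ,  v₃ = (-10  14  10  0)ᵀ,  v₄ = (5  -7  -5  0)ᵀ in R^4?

Form the matrix with v₁, v₂, v₃, v₄ as columns and reduce.
Reduction leaves 1 leading entry, giving rank 1.

1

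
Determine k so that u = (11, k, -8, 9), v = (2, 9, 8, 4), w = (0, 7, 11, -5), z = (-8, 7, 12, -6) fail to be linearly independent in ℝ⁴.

The set is linearly dependent precisely when det[u; v; w; z] = 0.
Expanding, det = -660*k - 1260.
This vanishes exactly when k = -21/11.

k = -21/11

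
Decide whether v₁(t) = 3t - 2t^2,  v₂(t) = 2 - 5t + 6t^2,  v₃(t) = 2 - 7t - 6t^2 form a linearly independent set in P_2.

linearly independent

Write each element as a coordinate vector in ℝ³ using {1, t, t^2}.
Place the vectors as rows of a 3×3 matrix and reduce to echelon form.
The reduction yields 3 nonzero rows, so the rank is 3.
Since rank = 3 (the number of vectors), the set is linearly independent.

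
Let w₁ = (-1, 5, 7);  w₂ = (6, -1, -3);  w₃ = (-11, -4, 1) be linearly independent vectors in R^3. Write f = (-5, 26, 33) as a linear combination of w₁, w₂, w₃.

f = 4w₁ - 2w₂ - w₃

Write f = α₁w₁ + … + α₃w₃ and equate components.
The system has the unique solution (α₁, α₂, α₃) = (4, -2, -1).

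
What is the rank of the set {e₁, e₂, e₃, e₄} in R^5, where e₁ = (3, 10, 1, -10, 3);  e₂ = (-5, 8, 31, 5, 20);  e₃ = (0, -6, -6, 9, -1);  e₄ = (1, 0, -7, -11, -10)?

rank 3

Apply Gaussian elimination to the matrix whose rows are e₁, e₂, e₃, e₄.
The echelon form has 3 nonzero rows, so the rank is 3.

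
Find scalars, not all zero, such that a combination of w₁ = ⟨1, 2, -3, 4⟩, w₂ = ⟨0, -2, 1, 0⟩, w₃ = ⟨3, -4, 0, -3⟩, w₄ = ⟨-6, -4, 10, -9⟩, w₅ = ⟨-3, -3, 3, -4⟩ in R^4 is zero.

3w₁ - w₂ + w₃ + w₄ = 0

Write the vectors as columns of a matrix and find a nonzero vector in its null space.
One solution (up to scaling) is (3, -1, 1, 1, 0).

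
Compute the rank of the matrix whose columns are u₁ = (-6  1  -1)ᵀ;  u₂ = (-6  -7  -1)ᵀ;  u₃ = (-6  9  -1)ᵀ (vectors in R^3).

Form the matrix with u₁, u₂, u₃ as columns and reduce.
Reduction leaves 2 leading entries, giving rank 2.

rank 2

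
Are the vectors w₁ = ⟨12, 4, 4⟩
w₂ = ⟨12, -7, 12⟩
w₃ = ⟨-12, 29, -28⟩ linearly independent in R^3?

The matrix [w₁|w₂|w₃] has determinant 0.
A zero determinant means the columns are linearly dependent.
Indeed 2w₁ - 3w₂ - w₃ = 0.

linearly dependent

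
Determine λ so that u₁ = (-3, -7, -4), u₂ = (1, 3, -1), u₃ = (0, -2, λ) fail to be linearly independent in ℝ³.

λ = 7

The vectors are dependent exactly when the determinant of the matrix with rows u₁, u₂, u₃ vanishes.
Cofactor expansion gives det = 14 - 2*λ.
This vanishes exactly when λ = 7.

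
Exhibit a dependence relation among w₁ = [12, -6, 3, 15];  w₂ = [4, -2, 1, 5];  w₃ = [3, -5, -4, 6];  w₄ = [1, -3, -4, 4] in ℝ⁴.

Row-reduce the matrix with w₁, w₂, w₃, w₄ as columns; the null space gives the coefficients.
A generator of the null space is (1, -3, 0, 0).

w₁ - 3w₂ = 0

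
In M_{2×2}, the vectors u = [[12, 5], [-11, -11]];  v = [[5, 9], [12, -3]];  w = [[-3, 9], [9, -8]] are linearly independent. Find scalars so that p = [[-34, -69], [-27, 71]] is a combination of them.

p = -3u - 2v - 4w

Work in coordinates with respect to the standard basis {E₁₁, E₁₂, E₂₁, E₂₂}.
Set up the augmented matrix [u | v | w | p] and row-reduce.
The system has the unique solution (α₁, α₂, α₃) = (-3, -2, -4).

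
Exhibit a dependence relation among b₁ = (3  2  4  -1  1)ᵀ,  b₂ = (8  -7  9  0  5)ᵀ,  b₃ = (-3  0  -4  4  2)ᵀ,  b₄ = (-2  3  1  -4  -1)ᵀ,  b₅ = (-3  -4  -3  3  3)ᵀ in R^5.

Solve the homogeneous system with b₁, b₂, b₃, b₄, b₅ as columns by row-reducing the coefficient matrix.
One solution (up to scaling) is (2, -1, -2, -1, 2).

2b₁ - b₂ - 2b₃ - b₄ + 2b₅ = 0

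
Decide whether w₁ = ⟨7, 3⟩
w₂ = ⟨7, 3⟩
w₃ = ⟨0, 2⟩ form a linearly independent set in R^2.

linearly dependent

There are 3 vectors in a 2-dimensional space, so they cannot be linearly independent.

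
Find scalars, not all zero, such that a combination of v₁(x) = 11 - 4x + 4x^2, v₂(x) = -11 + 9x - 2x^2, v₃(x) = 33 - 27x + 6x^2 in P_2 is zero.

3v₂ + v₃ = 0

Pass to coordinate vectors relative to the basis {1, x, x^2}.
Write the vectors as columns of a matrix and find a nonzero vector in its null space.
The free variable yields coefficients (0, 3, 1) (any nonzero multiple also works).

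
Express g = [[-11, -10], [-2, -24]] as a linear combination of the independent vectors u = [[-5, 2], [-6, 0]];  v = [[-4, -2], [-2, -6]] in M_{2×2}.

g = -u + 4v

Take coordinate vectors relative to {E₁₁, E₁₂, E₂₁, E₂₂}.
Solve the system with u, v as columns and g as the right-hand side.
Back-substitution yields (α₁, α₂) = (-1, 4).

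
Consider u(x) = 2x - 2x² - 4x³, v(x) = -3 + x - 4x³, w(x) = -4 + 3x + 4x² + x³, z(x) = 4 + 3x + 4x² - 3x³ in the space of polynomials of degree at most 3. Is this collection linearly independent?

Take coordinates with respect to the standard basis {1, x, …, x³}.
Form the 4×4 matrix with these as columns; its determinant is -472.
A nonzero determinant means the columns are linearly independent.

linearly independent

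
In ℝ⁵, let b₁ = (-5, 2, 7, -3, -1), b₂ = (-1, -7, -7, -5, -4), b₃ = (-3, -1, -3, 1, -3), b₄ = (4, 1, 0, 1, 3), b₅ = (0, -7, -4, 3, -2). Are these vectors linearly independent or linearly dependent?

Form the 5×5 matrix with these as columns; its determinant is 334.
A nonzero determinant means the columns are linearly independent.

linearly independent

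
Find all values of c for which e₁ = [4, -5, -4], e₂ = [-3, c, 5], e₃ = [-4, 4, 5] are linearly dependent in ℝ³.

c = 7/4

Place the vectors as rows of a 3×3 matrix; dependence ⇔ determinant zero.
Cofactor expansion gives det = 4*c - 7.
Setting this to zero gives c = 7/4.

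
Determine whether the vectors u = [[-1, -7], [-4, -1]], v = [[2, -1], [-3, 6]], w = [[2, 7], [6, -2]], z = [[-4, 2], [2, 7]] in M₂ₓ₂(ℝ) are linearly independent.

linearly independent

Write each element as a coordinate vector in ℝ⁴ using {E₁₁, E₁₂, E₂₁, E₂₂}.
The matrix [u|v|w|z] has determinant 541.
A nonzero determinant means the columns are linearly independent.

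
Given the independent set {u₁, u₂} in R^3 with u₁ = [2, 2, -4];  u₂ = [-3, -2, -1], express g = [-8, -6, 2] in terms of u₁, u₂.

g = -u₁ + 2u₂

Set up the augmented matrix [u₁ | u₂ | g] and row-reduce.
The system has the unique solution (c₁, c₂) = (-1, 2).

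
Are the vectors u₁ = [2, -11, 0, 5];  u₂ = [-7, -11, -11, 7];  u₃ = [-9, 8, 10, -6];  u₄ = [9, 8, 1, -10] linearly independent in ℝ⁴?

linearly independent

The matrix [u₁|u₂|u₃|u₄] has determinant 12400.
A nonzero determinant means the columns are linearly independent.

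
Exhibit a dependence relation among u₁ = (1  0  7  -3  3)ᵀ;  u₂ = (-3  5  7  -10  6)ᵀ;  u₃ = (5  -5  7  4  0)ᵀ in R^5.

Write the vectors as columns of a matrix and find a nonzero vector in its null space.
A generator of the null space is (2, -1, -1).

2u₁ - u₂ - u₃ = 0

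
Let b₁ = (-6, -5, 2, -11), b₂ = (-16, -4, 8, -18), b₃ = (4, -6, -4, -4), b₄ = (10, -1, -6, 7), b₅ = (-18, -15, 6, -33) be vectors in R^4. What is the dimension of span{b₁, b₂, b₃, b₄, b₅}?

Row-reduce the 5×4 matrix with these as rows.
Exactly 2 pivots survive; hence the rank is 2.
(With 5 elements in a 4-dimensional space the rank is at most 4.)

dim = 2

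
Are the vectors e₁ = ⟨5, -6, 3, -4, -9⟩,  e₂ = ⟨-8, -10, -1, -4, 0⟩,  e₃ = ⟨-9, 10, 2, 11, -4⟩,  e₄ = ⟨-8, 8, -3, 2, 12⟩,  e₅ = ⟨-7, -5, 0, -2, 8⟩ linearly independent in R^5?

Form the 5×5 matrix with these as columns; its determinant is 27228.
A nonzero determinant means the columns are linearly independent.

linearly independent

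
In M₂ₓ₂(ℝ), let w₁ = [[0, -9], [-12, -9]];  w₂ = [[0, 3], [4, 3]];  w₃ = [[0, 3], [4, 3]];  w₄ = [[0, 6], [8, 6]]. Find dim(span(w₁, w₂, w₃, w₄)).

Pass to coordinate vectors with respect to the basis {E₁₁, E₁₂, E₂₁, E₂₂}.
Row-reduce the 4×4 matrix with these as rows.
The echelon form has 1 nonzero row, so the rank is 1.

dim = 1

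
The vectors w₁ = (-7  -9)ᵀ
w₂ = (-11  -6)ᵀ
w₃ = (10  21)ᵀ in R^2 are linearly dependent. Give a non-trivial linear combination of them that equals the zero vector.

3w₁ - w₂ + w₃ = 0

Set up α₁w₁ + … + α₃w₃ = 0 and solve the homogeneous system.
One solution (up to scaling) is (3, -1, 1).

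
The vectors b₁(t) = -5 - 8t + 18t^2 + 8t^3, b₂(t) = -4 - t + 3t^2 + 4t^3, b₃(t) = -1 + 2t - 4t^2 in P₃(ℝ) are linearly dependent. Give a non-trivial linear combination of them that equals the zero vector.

b₁ - 2b₂ + 3b₃ = 0

Take coordinates with respect to {1, t, …, t^3}.
Row-reduce the matrix with b₁, b₂, b₃ as columns; the null space gives the coefficients.
A generator of the null space is (1, -2, 3).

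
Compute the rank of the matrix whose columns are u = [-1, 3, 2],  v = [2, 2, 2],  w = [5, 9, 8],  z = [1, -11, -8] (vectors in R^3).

2

Put the 3×4 matrix [u|v|w|z] into echelon form.
The echelon form has 2 nonzero rows, so the rank is 2.
(With 4 elements in a 3-dimensional space the rank is at most 3.)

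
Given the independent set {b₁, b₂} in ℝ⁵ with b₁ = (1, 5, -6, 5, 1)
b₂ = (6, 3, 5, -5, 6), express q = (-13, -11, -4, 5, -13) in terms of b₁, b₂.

q = -b₁ - 2b₂

Write q = α₁b₁ + α₂b₂ and equate components.
Back-substitution yields (α₁, α₂) = (-1, -2).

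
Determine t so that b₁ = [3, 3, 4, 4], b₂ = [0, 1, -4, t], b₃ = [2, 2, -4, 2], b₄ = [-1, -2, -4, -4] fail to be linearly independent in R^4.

t = 2

The vectors are dependent exactly when the determinant of the matrix with rows b₁, b₂, b₃, b₄ vanishes.
Expanding, det = 40 - 20*t.
This vanishes exactly when t = 2.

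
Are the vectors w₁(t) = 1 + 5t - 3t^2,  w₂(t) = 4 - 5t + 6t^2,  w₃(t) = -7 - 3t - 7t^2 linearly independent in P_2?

Take coordinates with respect to the standard basis {1, t, t^2}.
The matrix [w₁|w₂|w₃] has determinant 124.
A nonzero determinant means the columns are linearly independent.

linearly independent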